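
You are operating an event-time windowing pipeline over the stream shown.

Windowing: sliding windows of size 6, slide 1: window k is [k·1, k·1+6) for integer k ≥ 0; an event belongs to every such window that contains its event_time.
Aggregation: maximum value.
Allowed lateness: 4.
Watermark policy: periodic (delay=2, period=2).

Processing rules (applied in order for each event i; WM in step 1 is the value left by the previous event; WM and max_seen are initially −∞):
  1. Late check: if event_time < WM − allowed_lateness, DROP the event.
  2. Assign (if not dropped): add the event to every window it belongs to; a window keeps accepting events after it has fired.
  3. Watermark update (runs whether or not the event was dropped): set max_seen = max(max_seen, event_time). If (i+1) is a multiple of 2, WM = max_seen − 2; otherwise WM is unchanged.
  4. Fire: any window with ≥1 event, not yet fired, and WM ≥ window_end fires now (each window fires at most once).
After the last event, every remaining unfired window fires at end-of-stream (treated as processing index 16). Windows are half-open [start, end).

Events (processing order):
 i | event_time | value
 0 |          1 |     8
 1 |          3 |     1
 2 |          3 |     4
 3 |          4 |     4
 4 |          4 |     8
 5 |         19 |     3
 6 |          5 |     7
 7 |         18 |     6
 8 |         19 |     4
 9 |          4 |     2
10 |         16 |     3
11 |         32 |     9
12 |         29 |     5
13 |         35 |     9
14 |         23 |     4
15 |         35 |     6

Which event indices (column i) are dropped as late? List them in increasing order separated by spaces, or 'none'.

6 9 14

i=0 t=1 v=8: → [1,7),[0,6); WM=−∞
i=1 t=3 v=1: → [3,9),[2,8),[1,7),[0,6); WM=1
i=2 t=3 v=4: → [3,9),[2,8),[1,7),[0,6); WM=1
i=3 t=4 v=4: → [4,10),[3,9),[2,8),[1,7),[0,6); WM=2
i=4 t=4 v=8: → [4,10),[3,9),[2,8),[1,7),[0,6); WM=2
i=5 t=19 v=3: → [19,25),[18,24),[17,23),[16,22),[15,21),[14,20); WM=17; [0,6) fires=8 [1,7) fires=8 [2,8) fires=8 [3,9) fires=8 [4,10) fires=8
i=6 t=5 v=7: DROP (t<17-4); WM=17
i=7 t=18 v=6: → [18,24),[17,23),[16,22),[15,21),[14,20),[13,19); WM=17
i=8 t=19 v=4: → [19,25),[18,24),[17,23),[16,22),[15,21),[14,20); WM=17
i=9 t=4 v=2: DROP (t<17-4); WM=17
i=10 t=16 v=3: → [16,22),[15,21),[14,20),[13,19),[12,18),[11,17); WM=17; [11,17) fires=3
i=11 t=32 v=9: → [32,38),[31,37),[30,36),[29,35),[28,34),[27,33); WM=30; [12,18) fires=3 [13,19) fires=6 [14,20) fires=6 [15,21) fires=6 [16,22) fires=6 [17,23) fires=6 [18,24) fires=6 [19,25) fires=4
i=12 t=29 v=5: → [29,35),[28,34),[27,33),[26,32),[25,31),[24,30); WM=30; [24,30) fires=5
i=13 t=35 v=9: → [35,41),[34,40),[33,39),[32,38),[31,37),[30,36); WM=33; [25,31) fires=5 [26,32) fires=5 [27,33) fires=9
i=14 t=23 v=4: DROP (t<33-4); WM=33
i=15 t=35 v=6: → [35,41),[34,40),[33,39),[32,38),[31,37),[30,36); WM=33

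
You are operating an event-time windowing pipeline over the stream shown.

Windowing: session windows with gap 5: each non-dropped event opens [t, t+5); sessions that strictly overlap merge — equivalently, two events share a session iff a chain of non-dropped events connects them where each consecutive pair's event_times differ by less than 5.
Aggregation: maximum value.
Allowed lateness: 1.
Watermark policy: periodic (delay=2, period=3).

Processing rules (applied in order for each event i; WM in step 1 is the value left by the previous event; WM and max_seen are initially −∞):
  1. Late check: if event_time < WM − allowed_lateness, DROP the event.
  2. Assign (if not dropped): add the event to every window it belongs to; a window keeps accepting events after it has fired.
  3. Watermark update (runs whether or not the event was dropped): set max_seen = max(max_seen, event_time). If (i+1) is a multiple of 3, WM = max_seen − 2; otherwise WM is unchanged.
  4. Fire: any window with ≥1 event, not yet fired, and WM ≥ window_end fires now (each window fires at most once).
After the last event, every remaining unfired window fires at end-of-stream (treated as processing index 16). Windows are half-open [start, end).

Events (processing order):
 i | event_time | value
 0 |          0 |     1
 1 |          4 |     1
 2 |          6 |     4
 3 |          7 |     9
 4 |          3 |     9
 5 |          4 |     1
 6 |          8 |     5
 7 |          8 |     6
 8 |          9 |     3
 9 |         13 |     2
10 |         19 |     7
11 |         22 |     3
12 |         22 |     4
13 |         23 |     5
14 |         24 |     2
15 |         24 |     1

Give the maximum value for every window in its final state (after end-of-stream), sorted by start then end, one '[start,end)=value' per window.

i=0 t=0 v=1: → [0,5); WM=−∞
i=1 t=4 v=1: → [0,9); WM=−∞
i=2 t=6 v=4: → [0,11); WM=4
i=3 t=7 v=9: → [0,12); WM=4
i=4 t=3 v=9: → [0,12); WM=4
i=5 t=4 v=1: → [0,12); WM=5
i=6 t=8 v=5: → [0,13); WM=5
i=7 t=8 v=6: → [0,13); WM=5
i=8 t=9 v=3: → [0,14); WM=7
i=9 t=13 v=2: → [0,18); WM=7
i=10 t=19 v=7: → [19,24); WM=7
i=11 t=22 v=3: → [19,27); WM=20
i=12 t=22 v=4: → [19,27); WM=20
i=13 t=23 v=5: → [19,28); WM=20
i=14 t=24 v=2: → [19,29); WM=22
i=15 t=24 v=1: → [19,29); WM=22

[0,18)=9 [19,29)=7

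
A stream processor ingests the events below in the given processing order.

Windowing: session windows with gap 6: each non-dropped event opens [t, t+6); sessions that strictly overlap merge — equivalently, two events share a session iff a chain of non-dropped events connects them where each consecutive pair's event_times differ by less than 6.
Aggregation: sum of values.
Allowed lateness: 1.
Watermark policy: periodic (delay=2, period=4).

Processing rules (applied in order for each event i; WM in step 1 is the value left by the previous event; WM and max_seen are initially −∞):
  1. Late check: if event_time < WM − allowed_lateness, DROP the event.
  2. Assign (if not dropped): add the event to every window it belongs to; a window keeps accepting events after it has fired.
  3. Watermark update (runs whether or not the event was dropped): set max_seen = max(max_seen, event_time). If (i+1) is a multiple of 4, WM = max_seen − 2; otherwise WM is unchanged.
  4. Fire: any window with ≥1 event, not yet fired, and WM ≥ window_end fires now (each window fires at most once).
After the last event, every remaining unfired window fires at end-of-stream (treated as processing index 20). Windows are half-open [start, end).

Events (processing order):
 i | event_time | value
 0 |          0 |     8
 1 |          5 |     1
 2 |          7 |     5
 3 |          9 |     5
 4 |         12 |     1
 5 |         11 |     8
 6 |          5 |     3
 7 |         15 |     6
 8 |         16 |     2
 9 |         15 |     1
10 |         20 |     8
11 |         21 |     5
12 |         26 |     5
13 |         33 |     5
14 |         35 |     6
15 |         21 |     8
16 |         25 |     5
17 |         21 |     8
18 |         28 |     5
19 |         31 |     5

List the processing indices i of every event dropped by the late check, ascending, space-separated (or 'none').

6 16 17 18 19

i=0 t=0 v=8: → [0,6); WM=−∞
i=1 t=5 v=1: → [0,11); WM=−∞
i=2 t=7 v=5: → [0,13); WM=−∞
i=3 t=9 v=5: → [0,15); WM=7
i=4 t=12 v=1: → [0,18); WM=7
i=5 t=11 v=8: → [0,18); WM=7
i=6 t=5 v=3: DROP (t<7-1); WM=7
i=7 t=15 v=6: → [0,21); WM=13
i=8 t=16 v=2: → [0,22); WM=13
i=9 t=15 v=1: → [0,22); WM=13
i=10 t=20 v=8: → [0,26); WM=13
i=11 t=21 v=5: → [0,27); WM=19
i=12 t=26 v=5: → [0,32); WM=19
i=13 t=33 v=5: → [33,39); WM=19
i=14 t=35 v=6: → [33,41); WM=19
i=15 t=21 v=8: → [0,32); WM=33
i=16 t=25 v=5: DROP (t<33-1); WM=33
i=17 t=21 v=8: DROP (t<33-1); WM=33
i=18 t=28 v=5: DROP (t<33-1); WM=33
i=19 t=31 v=5: DROP (t<33-1); WM=33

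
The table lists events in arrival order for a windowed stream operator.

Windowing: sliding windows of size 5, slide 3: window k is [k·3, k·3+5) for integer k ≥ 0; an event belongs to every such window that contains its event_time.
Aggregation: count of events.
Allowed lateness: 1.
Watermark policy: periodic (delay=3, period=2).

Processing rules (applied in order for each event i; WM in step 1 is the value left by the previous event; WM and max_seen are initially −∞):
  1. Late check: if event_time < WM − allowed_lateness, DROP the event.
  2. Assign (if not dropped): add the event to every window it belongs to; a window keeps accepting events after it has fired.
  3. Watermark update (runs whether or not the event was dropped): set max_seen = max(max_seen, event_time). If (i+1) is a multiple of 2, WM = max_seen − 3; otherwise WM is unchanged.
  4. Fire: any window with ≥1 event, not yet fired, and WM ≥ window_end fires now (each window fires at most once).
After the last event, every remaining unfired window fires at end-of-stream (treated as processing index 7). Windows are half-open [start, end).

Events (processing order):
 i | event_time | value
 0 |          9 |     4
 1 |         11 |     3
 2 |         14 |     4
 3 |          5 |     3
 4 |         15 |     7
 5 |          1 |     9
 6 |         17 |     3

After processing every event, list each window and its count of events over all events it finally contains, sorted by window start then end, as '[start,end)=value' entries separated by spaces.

i=0 t=9 v=4: → [9,14),[6,11); WM=−∞
i=1 t=11 v=3: → [9,14); WM=8
i=2 t=14 v=4: → [12,17); WM=8
i=3 t=5 v=3: DROP (t<8-1); WM=11; [6,11) fires=1
i=4 t=15 v=7: → [15,20),[12,17); WM=11
i=5 t=1 v=9: DROP (t<11-1); WM=12
i=6 t=17 v=3: → [15,20); WM=12

[6,11)=1 [9,14)=2 [12,17)=2 [15,20)=2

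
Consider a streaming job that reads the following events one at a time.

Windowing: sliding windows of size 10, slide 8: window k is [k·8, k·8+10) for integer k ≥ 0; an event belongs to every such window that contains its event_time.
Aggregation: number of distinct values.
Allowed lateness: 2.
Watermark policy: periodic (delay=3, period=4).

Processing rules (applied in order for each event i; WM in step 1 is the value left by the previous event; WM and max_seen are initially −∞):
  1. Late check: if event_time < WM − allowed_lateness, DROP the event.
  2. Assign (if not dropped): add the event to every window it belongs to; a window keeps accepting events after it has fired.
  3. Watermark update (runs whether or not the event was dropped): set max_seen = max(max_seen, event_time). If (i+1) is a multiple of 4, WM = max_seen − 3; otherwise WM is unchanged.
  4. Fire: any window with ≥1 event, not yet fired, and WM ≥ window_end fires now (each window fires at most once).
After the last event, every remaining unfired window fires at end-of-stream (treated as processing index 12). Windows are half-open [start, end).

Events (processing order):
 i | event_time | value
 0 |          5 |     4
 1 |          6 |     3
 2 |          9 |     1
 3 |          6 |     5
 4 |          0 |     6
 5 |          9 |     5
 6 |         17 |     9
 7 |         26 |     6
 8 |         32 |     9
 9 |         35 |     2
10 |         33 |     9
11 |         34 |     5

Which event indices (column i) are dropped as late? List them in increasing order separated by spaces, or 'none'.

i=0 t=5 v=4: → [0,10); WM=−∞
i=1 t=6 v=3: → [0,10); WM=−∞
i=2 t=9 v=1: → [8,18),[0,10); WM=−∞
i=3 t=6 v=5: → [0,10); WM=6
i=4 t=0 v=6: DROP (t<6-2); WM=6
i=5 t=9 v=5: → [8,18),[0,10); WM=6
i=6 t=17 v=9: → [16,26),[8,18); WM=6
i=7 t=26 v=6: → [24,34); WM=23; [0,10) fires=4 [8,18) fires=3
i=8 t=32 v=9: → [32,42),[24,34); WM=23
i=9 t=35 v=2: → [32,42); WM=23
i=10 t=33 v=9: → [32,42),[24,34); WM=23
i=11 t=34 v=5: → [32,42); WM=32; [16,26) fires=1

4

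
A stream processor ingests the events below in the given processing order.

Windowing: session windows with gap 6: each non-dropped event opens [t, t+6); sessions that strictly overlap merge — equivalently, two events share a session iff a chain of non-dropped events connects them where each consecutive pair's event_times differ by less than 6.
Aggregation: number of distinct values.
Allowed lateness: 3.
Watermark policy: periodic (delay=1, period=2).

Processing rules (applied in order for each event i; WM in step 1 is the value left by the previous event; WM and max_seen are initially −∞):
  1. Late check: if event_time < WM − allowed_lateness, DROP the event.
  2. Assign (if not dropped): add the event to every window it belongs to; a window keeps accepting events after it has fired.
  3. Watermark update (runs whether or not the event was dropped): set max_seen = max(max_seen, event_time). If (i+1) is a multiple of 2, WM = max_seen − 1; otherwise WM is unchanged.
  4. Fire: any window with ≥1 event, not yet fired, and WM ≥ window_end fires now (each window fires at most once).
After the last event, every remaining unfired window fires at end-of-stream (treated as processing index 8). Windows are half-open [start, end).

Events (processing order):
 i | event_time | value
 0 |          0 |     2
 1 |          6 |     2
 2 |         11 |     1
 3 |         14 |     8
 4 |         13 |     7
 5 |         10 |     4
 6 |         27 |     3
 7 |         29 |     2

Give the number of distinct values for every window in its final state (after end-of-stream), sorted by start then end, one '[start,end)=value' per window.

[0,6)=1 [6,20)=5 [27,35)=2

i=0 t=0 v=2: → [0,6); WM=−∞
i=1 t=6 v=2: → [6,12); WM=5
i=2 t=11 v=1: → [6,17); WM=5
i=3 t=14 v=8: → [6,20); WM=13
i=4 t=13 v=7: → [6,20); WM=13
i=5 t=10 v=4: → [6,20); WM=13
i=6 t=27 v=3: → [27,33); WM=13
i=7 t=29 v=2: → [27,35); WM=28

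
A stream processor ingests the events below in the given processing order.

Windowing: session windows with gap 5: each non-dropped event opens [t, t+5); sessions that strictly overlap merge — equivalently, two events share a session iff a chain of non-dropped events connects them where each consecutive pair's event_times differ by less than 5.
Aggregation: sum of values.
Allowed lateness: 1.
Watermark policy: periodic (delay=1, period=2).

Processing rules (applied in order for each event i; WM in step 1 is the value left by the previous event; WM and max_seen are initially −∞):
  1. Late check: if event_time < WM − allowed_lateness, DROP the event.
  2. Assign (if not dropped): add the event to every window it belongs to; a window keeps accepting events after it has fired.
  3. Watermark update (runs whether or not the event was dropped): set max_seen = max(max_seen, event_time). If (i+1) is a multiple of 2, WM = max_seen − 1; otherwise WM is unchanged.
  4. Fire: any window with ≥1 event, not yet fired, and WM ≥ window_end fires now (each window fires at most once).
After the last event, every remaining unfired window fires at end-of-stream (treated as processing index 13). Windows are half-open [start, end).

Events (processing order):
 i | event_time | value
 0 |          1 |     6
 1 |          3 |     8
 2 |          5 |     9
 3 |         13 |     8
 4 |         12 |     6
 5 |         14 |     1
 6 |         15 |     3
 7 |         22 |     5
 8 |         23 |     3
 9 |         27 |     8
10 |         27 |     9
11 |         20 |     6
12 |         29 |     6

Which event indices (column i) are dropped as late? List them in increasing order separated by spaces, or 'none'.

11

i=0 t=1 v=6: → [1,6); WM=−∞
i=1 t=3 v=8: → [1,8); WM=2
i=2 t=5 v=9: → [1,10); WM=2
i=3 t=13 v=8: → [13,18); WM=12
i=4 t=12 v=6: → [12,18); WM=12
i=5 t=14 v=1: → [12,19); WM=13
i=6 t=15 v=3: → [12,20); WM=13
i=7 t=22 v=5: → [22,27); WM=21
i=8 t=23 v=3: → [22,28); WM=21
i=9 t=27 v=8: → [22,32); WM=26
i=10 t=27 v=9: → [22,32); WM=26
i=11 t=20 v=6: DROP (t<26-1); WM=26
i=12 t=29 v=6: → [22,34); WM=26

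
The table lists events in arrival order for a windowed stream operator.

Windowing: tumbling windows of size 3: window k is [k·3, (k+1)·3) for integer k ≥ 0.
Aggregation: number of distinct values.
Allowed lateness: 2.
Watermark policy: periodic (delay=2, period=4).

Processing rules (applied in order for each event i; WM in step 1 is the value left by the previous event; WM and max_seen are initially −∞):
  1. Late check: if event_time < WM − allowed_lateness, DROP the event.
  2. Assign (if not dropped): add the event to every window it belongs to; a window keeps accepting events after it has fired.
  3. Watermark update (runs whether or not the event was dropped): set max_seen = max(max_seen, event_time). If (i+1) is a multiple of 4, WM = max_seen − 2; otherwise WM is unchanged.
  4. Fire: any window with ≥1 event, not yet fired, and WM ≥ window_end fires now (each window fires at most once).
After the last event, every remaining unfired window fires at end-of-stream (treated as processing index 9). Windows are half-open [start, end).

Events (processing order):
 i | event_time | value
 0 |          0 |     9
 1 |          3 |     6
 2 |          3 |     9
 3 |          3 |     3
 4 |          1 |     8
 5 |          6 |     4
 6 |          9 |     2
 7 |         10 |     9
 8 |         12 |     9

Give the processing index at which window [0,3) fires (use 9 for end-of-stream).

i=0 t=0 v=9: → [0,3); WM=−∞
i=1 t=3 v=6: → [3,6); WM=−∞
i=2 t=3 v=9: → [3,6); WM=−∞
i=3 t=3 v=3: → [3,6); WM=1
i=4 t=1 v=8: → [0,3); WM=1
i=5 t=6 v=4: → [6,9); WM=1
i=6 t=9 v=2: → [9,12); WM=1
i=7 t=10 v=9: → [9,12); WM=8; [0,3) fires=2 [3,6) fires=3
i=8 t=12 v=9: → [12,15); WM=8

7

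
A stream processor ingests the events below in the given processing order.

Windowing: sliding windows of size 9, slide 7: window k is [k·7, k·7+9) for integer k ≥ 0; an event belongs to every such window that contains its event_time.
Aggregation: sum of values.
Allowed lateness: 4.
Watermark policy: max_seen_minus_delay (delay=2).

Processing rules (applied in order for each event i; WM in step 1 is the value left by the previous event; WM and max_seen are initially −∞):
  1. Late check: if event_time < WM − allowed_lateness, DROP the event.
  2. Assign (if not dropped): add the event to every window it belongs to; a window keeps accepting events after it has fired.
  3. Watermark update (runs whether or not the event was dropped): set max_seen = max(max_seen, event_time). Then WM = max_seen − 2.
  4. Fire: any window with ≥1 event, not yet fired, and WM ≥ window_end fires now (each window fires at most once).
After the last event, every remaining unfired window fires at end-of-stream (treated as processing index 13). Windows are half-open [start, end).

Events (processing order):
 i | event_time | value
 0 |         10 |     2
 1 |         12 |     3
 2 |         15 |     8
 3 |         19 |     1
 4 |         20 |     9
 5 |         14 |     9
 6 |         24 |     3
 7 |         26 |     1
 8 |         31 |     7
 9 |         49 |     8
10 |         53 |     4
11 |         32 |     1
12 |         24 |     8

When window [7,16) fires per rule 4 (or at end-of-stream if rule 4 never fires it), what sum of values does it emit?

13

i=0 t=10 v=2: → [7,16); WM=8
i=1 t=12 v=3: → [7,16); WM=10
i=2 t=15 v=8: → [14,23),[7,16); WM=13
i=3 t=19 v=1: → [14,23); WM=17; [7,16) fires=13
i=4 t=20 v=9: → [14,23); WM=18
i=5 t=14 v=9: → [14,23),[7,16); WM=18
i=6 t=24 v=3: → [21,30); WM=22
i=7 t=26 v=1: → [21,30); WM=24; [14,23) fires=27
i=8 t=31 v=7: → [28,37); WM=29
i=9 t=49 v=8: → [49,58),[42,51); WM=47; [21,30) fires=4 [28,37) fires=7
i=10 t=53 v=4: → [49,58); WM=51; [42,51) fires=8
i=11 t=32 v=1: DROP (t<51-4); WM=51
i=12 t=24 v=8: DROP (t<51-4); WM=51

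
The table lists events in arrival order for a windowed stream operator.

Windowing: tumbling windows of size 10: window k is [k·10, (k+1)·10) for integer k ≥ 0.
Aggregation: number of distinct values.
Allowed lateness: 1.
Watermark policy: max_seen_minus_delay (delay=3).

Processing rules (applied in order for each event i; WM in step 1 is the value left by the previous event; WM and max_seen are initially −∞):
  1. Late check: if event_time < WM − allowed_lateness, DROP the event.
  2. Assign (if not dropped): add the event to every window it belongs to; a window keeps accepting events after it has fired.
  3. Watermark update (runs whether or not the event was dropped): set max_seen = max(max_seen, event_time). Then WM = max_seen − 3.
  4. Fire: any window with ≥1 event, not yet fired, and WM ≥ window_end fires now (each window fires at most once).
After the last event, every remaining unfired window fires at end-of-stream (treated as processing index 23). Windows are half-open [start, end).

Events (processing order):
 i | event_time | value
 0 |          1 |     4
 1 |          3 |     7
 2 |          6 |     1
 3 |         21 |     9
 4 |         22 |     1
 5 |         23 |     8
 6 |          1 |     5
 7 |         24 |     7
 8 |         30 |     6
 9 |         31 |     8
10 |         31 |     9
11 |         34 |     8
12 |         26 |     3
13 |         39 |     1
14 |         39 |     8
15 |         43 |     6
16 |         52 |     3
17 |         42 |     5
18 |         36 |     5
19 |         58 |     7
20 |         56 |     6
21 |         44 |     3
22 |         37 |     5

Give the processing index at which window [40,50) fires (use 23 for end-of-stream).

19

i=0 t=1 v=4: → [0,10); WM=-2
i=1 t=3 v=7: → [0,10); WM=0
i=2 t=6 v=1: → [0,10); WM=3
i=3 t=21 v=9: → [20,30); WM=18; [0,10) fires=3
i=4 t=22 v=1: → [20,30); WM=19
i=5 t=23 v=8: → [20,30); WM=20
i=6 t=1 v=5: DROP (t<20-1); WM=20
i=7 t=24 v=7: → [20,30); WM=21
i=8 t=30 v=6: → [30,40); WM=27
i=9 t=31 v=8: → [30,40); WM=28
i=10 t=31 v=9: → [30,40); WM=28
i=11 t=34 v=8: → [30,40); WM=31; [20,30) fires=4
i=12 t=26 v=3: DROP (t<31-1); WM=31
i=13 t=39 v=1: → [30,40); WM=36
i=14 t=39 v=8: → [30,40); WM=36
i=15 t=43 v=6: → [40,50); WM=40; [30,40) fires=4
i=16 t=52 v=3: → [50,60); WM=49
i=17 t=42 v=5: DROP (t<49-1); WM=49
i=18 t=36 v=5: DROP (t<49-1); WM=49
i=19 t=58 v=7: → [50,60); WM=55; [40,50) fires=1
i=20 t=56 v=6: → [50,60); WM=55
i=21 t=44 v=3: DROP (t<55-1); WM=55
i=22 t=37 v=5: DROP (t<55-1); WM=55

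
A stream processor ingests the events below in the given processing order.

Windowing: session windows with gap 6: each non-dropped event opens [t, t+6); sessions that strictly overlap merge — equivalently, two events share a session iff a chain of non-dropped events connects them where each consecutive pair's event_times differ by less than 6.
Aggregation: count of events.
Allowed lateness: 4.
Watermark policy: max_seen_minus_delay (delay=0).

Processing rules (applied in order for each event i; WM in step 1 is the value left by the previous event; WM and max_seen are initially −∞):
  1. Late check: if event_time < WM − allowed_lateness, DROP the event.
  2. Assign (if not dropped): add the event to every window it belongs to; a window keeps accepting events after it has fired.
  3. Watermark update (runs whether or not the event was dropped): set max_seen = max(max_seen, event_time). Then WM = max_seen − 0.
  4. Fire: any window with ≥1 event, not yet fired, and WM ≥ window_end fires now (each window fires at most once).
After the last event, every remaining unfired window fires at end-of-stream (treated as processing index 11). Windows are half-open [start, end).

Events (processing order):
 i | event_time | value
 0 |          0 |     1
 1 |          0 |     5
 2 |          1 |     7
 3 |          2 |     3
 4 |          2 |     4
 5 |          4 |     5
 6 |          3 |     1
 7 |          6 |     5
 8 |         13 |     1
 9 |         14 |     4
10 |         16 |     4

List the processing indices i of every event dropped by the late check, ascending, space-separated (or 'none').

i=0 t=0 v=1: → [0,6); WM=0
i=1 t=0 v=5: → [0,6); WM=0
i=2 t=1 v=7: → [0,7); WM=1
i=3 t=2 v=3: → [0,8); WM=2
i=4 t=2 v=4: → [0,8); WM=2
i=5 t=4 v=5: → [0,10); WM=4
i=6 t=3 v=1: → [0,10); WM=4
i=7 t=6 v=5: → [0,12); WM=6
i=8 t=13 v=1: → [13,19); WM=13
i=9 t=14 v=4: → [13,20); WM=14
i=10 t=16 v=4: → [13,22); WM=16

none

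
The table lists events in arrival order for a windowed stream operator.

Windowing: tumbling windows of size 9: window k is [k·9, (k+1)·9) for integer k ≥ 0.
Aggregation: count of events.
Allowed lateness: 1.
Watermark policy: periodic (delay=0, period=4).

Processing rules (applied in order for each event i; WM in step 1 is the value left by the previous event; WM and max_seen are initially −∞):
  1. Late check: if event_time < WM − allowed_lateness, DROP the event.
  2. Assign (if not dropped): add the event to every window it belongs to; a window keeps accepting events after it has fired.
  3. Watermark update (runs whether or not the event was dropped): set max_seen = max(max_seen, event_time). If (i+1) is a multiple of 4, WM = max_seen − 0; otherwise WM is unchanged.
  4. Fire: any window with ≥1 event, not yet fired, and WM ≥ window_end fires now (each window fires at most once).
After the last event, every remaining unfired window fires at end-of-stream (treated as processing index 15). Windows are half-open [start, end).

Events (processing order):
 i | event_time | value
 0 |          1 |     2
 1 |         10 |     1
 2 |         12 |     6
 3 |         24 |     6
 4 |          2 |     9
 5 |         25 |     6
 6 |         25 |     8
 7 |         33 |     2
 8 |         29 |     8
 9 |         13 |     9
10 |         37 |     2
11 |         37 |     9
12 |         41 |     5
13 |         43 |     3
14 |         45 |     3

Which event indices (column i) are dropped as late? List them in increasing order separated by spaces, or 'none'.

i=0 t=1 v=2: → [0,9); WM=−∞
i=1 t=10 v=1: → [9,18); WM=−∞
i=2 t=12 v=6: → [9,18); WM=−∞
i=3 t=24 v=6: → [18,27); WM=24; [0,9) fires=1 [9,18) fires=2
i=4 t=2 v=9: DROP (t<24-1); WM=24
i=5 t=25 v=6: → [18,27); WM=24
i=6 t=25 v=8: → [18,27); WM=24
i=7 t=33 v=2: → [27,36); WM=33; [18,27) fires=3
i=8 t=29 v=8: DROP (t<33-1); WM=33
i=9 t=13 v=9: DROP (t<33-1); WM=33
i=10 t=37 v=2: → [36,45); WM=33
i=11 t=37 v=9: → [36,45); WM=37; [27,36) fires=1
i=12 t=41 v=5: → [36,45); WM=37
i=13 t=43 v=3: → [36,45); WM=37
i=14 t=45 v=3: → [45,54); WM=37

4 8 9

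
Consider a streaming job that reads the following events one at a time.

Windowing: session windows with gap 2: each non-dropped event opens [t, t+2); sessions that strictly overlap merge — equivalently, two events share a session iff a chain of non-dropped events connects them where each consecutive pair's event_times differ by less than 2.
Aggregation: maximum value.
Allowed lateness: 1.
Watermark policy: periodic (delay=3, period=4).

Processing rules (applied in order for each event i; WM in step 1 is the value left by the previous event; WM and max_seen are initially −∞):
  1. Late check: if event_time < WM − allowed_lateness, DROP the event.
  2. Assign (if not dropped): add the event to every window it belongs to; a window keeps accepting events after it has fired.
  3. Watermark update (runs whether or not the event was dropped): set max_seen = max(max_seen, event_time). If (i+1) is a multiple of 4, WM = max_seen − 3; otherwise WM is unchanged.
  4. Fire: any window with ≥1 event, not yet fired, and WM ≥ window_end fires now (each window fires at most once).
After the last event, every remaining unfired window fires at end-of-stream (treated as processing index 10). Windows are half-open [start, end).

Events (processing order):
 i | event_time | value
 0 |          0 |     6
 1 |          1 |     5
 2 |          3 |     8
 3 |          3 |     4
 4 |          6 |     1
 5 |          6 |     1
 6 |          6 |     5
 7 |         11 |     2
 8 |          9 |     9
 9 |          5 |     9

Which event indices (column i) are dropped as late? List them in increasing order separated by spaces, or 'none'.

i=0 t=0 v=6: → [0,2); WM=−∞
i=1 t=1 v=5: → [0,3); WM=−∞
i=2 t=3 v=8: → [3,5); WM=−∞
i=3 t=3 v=4: → [3,5); WM=0
i=4 t=6 v=1: → [6,8); WM=0
i=5 t=6 v=1: → [6,8); WM=0
i=6 t=6 v=5: → [6,8); WM=0
i=7 t=11 v=2: → [11,13); WM=8
i=8 t=9 v=9: → [9,11); WM=8
i=9 t=5 v=9: DROP (t<8-1); WM=8

9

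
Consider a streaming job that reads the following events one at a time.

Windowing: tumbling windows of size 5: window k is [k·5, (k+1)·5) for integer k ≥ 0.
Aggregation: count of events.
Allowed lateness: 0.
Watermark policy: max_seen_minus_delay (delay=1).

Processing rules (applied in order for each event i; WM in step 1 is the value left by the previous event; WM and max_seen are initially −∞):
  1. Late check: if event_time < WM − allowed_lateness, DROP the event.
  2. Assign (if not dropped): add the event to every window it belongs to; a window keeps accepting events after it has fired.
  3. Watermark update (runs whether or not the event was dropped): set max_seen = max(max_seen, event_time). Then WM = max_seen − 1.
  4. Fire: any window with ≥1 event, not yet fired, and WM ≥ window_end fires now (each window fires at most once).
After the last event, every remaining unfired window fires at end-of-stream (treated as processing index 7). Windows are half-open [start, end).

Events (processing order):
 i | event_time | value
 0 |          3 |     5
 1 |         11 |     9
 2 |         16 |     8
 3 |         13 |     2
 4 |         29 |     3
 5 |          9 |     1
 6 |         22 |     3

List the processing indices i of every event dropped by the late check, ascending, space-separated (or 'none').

i=0 t=3 v=5: → [0,5); WM=2
i=1 t=11 v=9: → [10,15); WM=10; [0,5) fires=1
i=2 t=16 v=8: → [15,20); WM=15; [10,15) fires=1
i=3 t=13 v=2: DROP (t<15-0); WM=15
i=4 t=29 v=3: → [25,30); WM=28; [15,20) fires=1
i=5 t=9 v=1: DROP (t<28-0); WM=28
i=6 t=22 v=3: DROP (t<28-0); WM=28

3 5 6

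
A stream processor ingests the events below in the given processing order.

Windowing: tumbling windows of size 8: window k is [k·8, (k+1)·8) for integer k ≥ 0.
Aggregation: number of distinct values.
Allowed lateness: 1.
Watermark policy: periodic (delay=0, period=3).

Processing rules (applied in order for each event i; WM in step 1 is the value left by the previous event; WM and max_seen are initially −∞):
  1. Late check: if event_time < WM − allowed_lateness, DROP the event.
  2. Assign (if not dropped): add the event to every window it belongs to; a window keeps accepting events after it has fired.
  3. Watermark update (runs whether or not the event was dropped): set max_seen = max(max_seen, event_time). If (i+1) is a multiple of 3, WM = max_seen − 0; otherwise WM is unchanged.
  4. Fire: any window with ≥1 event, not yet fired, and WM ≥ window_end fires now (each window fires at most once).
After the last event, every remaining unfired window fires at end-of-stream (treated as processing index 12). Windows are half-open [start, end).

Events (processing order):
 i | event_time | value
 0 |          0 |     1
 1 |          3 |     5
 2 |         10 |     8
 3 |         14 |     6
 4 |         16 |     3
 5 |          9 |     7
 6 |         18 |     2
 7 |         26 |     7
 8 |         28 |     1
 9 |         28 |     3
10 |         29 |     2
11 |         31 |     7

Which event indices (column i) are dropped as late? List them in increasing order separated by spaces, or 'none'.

i=0 t=0 v=1: → [0,8); WM=−∞
i=1 t=3 v=5: → [0,8); WM=−∞
i=2 t=10 v=8: → [8,16); WM=10; [0,8) fires=2
i=3 t=14 v=6: → [8,16); WM=10
i=4 t=16 v=3: → [16,24); WM=10
i=5 t=9 v=7: → [8,16); WM=16; [8,16) fires=3
i=6 t=18 v=2: → [16,24); WM=16
i=7 t=26 v=7: → [24,32); WM=16
i=8 t=28 v=1: → [24,32); WM=28; [16,24) fires=2
i=9 t=28 v=3: → [24,32); WM=28
i=10 t=29 v=2: → [24,32); WM=28
i=11 t=31 v=7: → [24,32); WM=31

none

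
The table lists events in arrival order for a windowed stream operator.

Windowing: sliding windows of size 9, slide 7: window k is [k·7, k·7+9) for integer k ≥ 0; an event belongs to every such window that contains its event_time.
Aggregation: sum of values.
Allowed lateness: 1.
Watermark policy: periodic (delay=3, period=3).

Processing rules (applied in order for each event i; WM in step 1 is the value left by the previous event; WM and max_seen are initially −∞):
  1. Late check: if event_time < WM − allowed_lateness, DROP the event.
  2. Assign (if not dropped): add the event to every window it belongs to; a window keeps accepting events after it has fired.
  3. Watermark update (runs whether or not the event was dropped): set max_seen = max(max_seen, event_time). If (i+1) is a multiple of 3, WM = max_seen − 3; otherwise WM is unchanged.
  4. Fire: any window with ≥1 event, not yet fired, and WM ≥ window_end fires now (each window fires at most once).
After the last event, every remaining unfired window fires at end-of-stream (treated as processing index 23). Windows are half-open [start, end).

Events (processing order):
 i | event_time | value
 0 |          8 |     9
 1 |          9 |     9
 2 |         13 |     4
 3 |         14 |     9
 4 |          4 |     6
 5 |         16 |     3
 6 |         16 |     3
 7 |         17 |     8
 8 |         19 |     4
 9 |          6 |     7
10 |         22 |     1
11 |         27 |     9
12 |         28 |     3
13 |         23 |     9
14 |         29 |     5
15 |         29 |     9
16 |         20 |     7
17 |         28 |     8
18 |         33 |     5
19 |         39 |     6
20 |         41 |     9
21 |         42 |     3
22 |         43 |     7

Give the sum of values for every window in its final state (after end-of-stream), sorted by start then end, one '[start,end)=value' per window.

i=0 t=8 v=9: → [7,16),[0,9); WM=−∞
i=1 t=9 v=9: → [7,16); WM=−∞
i=2 t=13 v=4: → [7,16); WM=10; [0,9) fires=9
i=3 t=14 v=9: → [14,23),[7,16); WM=10
i=4 t=4 v=6: DROP (t<10-1); WM=10
i=5 t=16 v=3: → [14,23); WM=13
i=6 t=16 v=3: → [14,23); WM=13
i=7 t=17 v=8: → [14,23); WM=13
i=8 t=19 v=4: → [14,23); WM=16; [7,16) fires=31
i=9 t=6 v=7: DROP (t<16-1); WM=16
i=10 t=22 v=1: → [21,30),[14,23); WM=16
i=11 t=27 v=9: → [21,30); WM=24; [14,23) fires=28
i=12 t=28 v=3: → [28,37),[21,30); WM=24
i=13 t=23 v=9: → [21,30); WM=24
i=14 t=29 v=5: → [28,37),[21,30); WM=26
i=15 t=29 v=9: → [28,37),[21,30); WM=26
i=16 t=20 v=7: DROP (t<26-1); WM=26
i=17 t=28 v=8: → [28,37),[21,30); WM=26
i=18 t=33 v=5: → [28,37); WM=26
i=19 t=39 v=6: → [35,44); WM=26
i=20 t=41 v=9: → [35,44); WM=38; [21,30) fires=44 [28,37) fires=30
i=21 t=42 v=3: → [42,51),[35,44); WM=38
i=22 t=43 v=7: → [42,51),[35,44); WM=38

[0,9)=9 [7,16)=31 [14,23)=28 [21,30)=44 [28,37)=30 [35,44)=25 [42,51)=10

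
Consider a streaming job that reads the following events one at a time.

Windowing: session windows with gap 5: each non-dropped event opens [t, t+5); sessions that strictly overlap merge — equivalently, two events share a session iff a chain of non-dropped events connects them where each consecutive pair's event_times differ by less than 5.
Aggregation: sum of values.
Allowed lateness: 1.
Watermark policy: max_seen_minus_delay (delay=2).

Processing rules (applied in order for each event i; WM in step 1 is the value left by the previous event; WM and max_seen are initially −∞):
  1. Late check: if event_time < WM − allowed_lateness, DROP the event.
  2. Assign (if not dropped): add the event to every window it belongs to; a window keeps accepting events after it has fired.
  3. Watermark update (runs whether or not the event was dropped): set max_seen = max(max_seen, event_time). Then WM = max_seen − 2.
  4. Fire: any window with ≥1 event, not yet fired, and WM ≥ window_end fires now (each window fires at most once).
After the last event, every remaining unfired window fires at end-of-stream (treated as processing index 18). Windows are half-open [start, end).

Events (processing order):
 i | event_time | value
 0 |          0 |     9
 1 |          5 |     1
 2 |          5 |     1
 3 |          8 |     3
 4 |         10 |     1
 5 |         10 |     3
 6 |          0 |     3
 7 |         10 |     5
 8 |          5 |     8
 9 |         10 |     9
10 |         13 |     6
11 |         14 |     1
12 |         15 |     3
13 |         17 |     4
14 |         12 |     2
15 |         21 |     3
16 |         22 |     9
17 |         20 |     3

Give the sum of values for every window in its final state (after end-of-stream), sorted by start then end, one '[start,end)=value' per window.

i=0 t=0 v=9: → [0,5); WM=-2
i=1 t=5 v=1: → [5,10); WM=3
i=2 t=5 v=1: → [5,10); WM=3
i=3 t=8 v=3: → [5,13); WM=6
i=4 t=10 v=1: → [5,15); WM=8
i=5 t=10 v=3: → [5,15); WM=8
i=6 t=0 v=3: DROP (t<8-1); WM=8
i=7 t=10 v=5: → [5,15); WM=8
i=8 t=5 v=8: DROP (t<8-1); WM=8
i=9 t=10 v=9: → [5,15); WM=8
i=10 t=13 v=6: → [5,18); WM=11
i=11 t=14 v=1: → [5,19); WM=12
i=12 t=15 v=3: → [5,20); WM=13
i=13 t=17 v=4: → [5,22); WM=15
i=14 t=12 v=2: DROP (t<15-1); WM=15
i=15 t=21 v=3: → [5,26); WM=19
i=16 t=22 v=9: → [5,27); WM=20
i=17 t=20 v=3: → [5,27); WM=20

[0,5)=9 [5,27)=52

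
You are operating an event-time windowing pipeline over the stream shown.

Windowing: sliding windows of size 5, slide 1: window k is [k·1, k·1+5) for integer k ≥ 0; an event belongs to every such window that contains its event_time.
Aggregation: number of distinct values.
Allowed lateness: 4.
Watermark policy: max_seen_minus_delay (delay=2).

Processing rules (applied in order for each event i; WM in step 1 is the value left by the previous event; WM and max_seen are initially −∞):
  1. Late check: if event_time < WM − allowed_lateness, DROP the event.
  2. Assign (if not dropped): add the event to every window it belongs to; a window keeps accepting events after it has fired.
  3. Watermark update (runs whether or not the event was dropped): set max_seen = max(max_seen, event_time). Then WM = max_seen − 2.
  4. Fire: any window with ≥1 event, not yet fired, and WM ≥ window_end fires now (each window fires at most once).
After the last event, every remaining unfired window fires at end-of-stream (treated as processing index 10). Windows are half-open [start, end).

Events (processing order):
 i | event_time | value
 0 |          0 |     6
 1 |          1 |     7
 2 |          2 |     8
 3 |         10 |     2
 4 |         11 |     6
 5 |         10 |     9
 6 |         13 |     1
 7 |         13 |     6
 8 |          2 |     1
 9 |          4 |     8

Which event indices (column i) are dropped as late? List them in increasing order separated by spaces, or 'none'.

8 9

i=0 t=0 v=6: → [0,5); WM=-2
i=1 t=1 v=7: → [1,6),[0,5); WM=-1
i=2 t=2 v=8: → [2,7),[1,6),[0,5); WM=0
i=3 t=10 v=2: → [10,15),[9,14),[8,13),[7,12),[6,11); WM=8; [0,5) fires=3 [1,6) fires=2 [2,7) fires=1
i=4 t=11 v=6: → [11,16),[10,15),[9,14),[8,13),[7,12); WM=9
i=5 t=10 v=9: → [10,15),[9,14),[8,13),[7,12),[6,11); WM=9
i=6 t=13 v=1: → [13,18),[12,17),[11,16),[10,15),[9,14); WM=11; [6,11) fires=2
i=7 t=13 v=6: → [13,18),[12,17),[11,16),[10,15),[9,14); WM=11
i=8 t=2 v=1: DROP (t<11-4); WM=11
i=9 t=4 v=8: DROP (t<11-4); WM=11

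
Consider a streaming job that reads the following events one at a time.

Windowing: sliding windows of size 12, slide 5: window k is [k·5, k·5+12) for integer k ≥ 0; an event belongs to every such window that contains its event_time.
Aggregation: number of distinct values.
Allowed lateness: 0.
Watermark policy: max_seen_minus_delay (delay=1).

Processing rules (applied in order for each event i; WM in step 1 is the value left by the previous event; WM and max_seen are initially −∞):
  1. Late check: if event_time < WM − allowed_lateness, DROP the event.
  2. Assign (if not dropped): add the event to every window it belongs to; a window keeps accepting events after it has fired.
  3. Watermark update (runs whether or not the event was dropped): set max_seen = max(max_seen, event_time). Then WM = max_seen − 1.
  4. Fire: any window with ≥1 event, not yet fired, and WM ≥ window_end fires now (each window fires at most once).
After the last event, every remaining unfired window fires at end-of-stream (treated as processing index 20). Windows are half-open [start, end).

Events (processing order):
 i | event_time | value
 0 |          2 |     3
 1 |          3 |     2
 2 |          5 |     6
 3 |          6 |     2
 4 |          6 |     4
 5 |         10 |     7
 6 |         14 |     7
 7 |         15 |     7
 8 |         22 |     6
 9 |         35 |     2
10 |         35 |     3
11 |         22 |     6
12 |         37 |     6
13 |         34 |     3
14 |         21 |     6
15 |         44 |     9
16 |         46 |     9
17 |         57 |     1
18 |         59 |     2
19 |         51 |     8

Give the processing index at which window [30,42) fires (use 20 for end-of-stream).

15

i=0 t=2 v=3: → [0,12); WM=1
i=1 t=3 v=2: → [0,12); WM=2
i=2 t=5 v=6: → [5,17),[0,12); WM=4
i=3 t=6 v=2: → [5,17),[0,12); WM=5
i=4 t=6 v=4: → [5,17),[0,12); WM=5
i=5 t=10 v=7: → [10,22),[5,17),[0,12); WM=9
i=6 t=14 v=7: → [10,22),[5,17); WM=13; [0,12) fires=5
i=7 t=15 v=7: → [15,27),[10,22),[5,17); WM=14
i=8 t=22 v=6: → [20,32),[15,27); WM=21; [5,17) fires=4
i=9 t=35 v=2: → [35,47),[30,42),[25,37); WM=34; [10,22) fires=1 [15,27) fires=2 [20,32) fires=1
i=10 t=35 v=3: → [35,47),[30,42),[25,37); WM=34
i=11 t=22 v=6: DROP (t<34-0); WM=34
i=12 t=37 v=6: → [35,47),[30,42); WM=36
i=13 t=34 v=3: DROP (t<36-0); WM=36
i=14 t=21 v=6: DROP (t<36-0); WM=36
i=15 t=44 v=9: → [40,52),[35,47); WM=43; [25,37) fires=2 [30,42) fires=3
i=16 t=46 v=9: → [45,57),[40,52),[35,47); WM=45
i=17 t=57 v=1: → [55,67),[50,62); WM=56; [35,47) fires=4 [40,52) fires=1
i=18 t=59 v=2: → [55,67),[50,62); WM=58; [45,57) fires=1
i=19 t=51 v=8: DROP (t<58-0); WM=58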